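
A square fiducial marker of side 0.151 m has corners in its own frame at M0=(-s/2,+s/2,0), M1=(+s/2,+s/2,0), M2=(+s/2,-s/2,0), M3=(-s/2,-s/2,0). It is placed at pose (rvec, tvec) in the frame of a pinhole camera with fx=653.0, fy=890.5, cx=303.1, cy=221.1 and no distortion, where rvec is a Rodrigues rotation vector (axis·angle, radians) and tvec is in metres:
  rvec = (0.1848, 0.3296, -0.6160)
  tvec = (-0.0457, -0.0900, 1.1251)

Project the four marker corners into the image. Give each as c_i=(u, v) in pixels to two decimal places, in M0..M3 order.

c0=(269.93, 229.50) c1=(336.78, 164.77) c2=(283.62, 65.52) c3=(218.62, 135.52)

Intrinsics K: fx=653.0, fy=890.5, cx=303.1, cy=221.1
Marker side s = 0.151 m; corners in marker frame (Z=0):
  M0 = (-0.0755, +0.0755, 0)
  M1 = (+0.0755, +0.0755, 0)
  M2 = (+0.0755, -0.0755, 0)
  M3 = (-0.0755, -0.0755, 0)
rvec = (0.1848, 0.3296, -0.6160), |rvec| = θ = 0.72266 rad = 41.406°
Rodrigues: sinθ=0.66139, 1−cosθ=0.24995; R = I + sinθ·[k]× + (1−cosθ)·[k]×²:
    [+0.76639 +0.59292 +0.24717]
    [-0.53461 +0.80204 -0.26630]
    [-0.35614 +0.07195 +0.93166]
t = (-0.0457, -0.0900, 1.1251) m
M0: Pc = R·M0+t = (-0.05880, +0.01092, +1.15742); u = 653.0·(-0.05880)/1.15742 + 303.1 = 269.9275, v = 890.5·(+0.01092)/1.15742 + 221.1 = 229.4997
M1: Pc = R·M1+t = (+0.05693, -0.06981, +1.10364); u = 653.0·(+0.05693)/1.10364 + 303.1 = 336.7829, v = 890.5·(-0.06981)/1.10364 + 221.1 = 164.7729
M2: Pc = R·M2+t = (-0.03260, -0.19092, +1.09278); u = 653.0·(-0.03260)/1.09278 + 303.1 = 283.6179, v = 890.5·(-0.19092)/1.09278 + 221.1 = 65.5224
M3: Pc = R·M3+t = (-0.14833, -0.11019, +1.14656); u = 653.0·(-0.14833)/1.14656 + 303.1 = 218.6225, v = 890.5·(-0.11019)/1.14656 + 221.1 = 135.5176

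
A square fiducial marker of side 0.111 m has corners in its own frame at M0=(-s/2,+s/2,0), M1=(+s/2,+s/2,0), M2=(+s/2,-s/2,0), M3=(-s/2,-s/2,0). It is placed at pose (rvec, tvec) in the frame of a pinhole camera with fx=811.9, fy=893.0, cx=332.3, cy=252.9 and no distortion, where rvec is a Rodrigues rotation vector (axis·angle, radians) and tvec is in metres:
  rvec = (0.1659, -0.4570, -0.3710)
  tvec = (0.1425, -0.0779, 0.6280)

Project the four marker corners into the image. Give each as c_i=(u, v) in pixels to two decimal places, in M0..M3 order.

Intrinsics K: fx=811.9, fy=893.0, cx=332.3, cy=252.9
Marker side s = 0.111 m; corners in marker frame (Z=0):
  M0 = (-0.0555, +0.0555, 0)
  M1 = (+0.0555, +0.0555, 0)
  M2 = (+0.0555, -0.0555, 0)
  M3 = (-0.0555, -0.0555, 0)
rvec = (0.1659, -0.4570, -0.3710), |rvec| = θ = 0.61157 rad = 35.040°
Rodrigues: sinθ=0.57415, 1−cosθ=0.18125; R = I + sinθ·[k]× + (1−cosθ)·[k]×²:
    [+0.83209 +0.31156 -0.45887]
    [-0.38504 +0.91996 -0.07359]
    [+0.39921 +0.23791 +0.88545]
t = (0.1425, -0.0779, 0.6280) m
M0: Pc = R·M0+t = (+0.11361, -0.00547, +0.61905); u = 811.9·(+0.11361)/0.61905 + 332.3 = 481.3039, v = 893.0·(-0.00547)/0.61905 + 252.9 = 245.0060
M1: Pc = R·M1+t = (+0.20597, -0.04821, +0.66336); u = 811.9·(+0.20597)/0.66336 + 332.3 = 584.3938, v = 893.0·(-0.04821)/0.66336 + 252.9 = 187.9980
M2: Pc = R·M2+t = (+0.17139, -0.15033, +0.63695); u = 811.9·(+0.17139)/0.63695 + 332.3 = 550.7637, v = 893.0·(-0.15033)/0.63695 + 252.9 = 42.1422
M3: Pc = R·M3+t = (+0.07903, -0.10759, +0.59264); u = 811.9·(+0.07903)/0.59264 + 332.3 = 440.5655, v = 893.0·(-0.10759)/0.59264 + 252.9 = 90.7846

c0=(481.30, 245.01) c1=(584.39, 188.00) c2=(550.76, 42.14) c3=(440.57, 90.78)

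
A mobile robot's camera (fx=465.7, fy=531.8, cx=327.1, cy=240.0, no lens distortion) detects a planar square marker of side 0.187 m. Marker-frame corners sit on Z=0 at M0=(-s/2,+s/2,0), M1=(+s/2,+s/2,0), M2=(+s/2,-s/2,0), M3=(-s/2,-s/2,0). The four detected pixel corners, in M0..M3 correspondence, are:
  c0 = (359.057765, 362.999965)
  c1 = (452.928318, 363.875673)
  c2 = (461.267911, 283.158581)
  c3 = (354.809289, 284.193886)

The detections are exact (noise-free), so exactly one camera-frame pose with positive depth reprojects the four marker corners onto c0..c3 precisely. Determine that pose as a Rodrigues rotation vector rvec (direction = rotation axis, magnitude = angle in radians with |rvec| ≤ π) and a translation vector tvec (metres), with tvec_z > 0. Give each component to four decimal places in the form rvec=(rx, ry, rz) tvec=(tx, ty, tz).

rvec=(0.6383, 0.1033, -0.0534) tvec=(0.1504, 0.1431, 0.8840)

Intrinsics K: fx=465.7, fy=531.8, cx=327.1, cy=240.0
Marker side s = 0.187 m; corners in marker frame (Z=0):
  M0 = (-0.0935, +0.0935, 0)
  M1 = (+0.0935, +0.0935, 0)
  M2 = (+0.0935, -0.0935, 0)
  M3 = (-0.0935, -0.0935, 0)
Detected image corners:
  c0 = (359.057765, 362.999965) px
  c1 = (452.928318, 363.875673) px
  c2 = (461.267911, 283.158581) px
  c3 = (354.809289, 284.193886) px
Planar DLT: solve 8×8 A·h = b for H (H[2,2]=1):
  H  [+481.65711 +261.93894 +406.35498]
  H  [-41.34540 +643.07684 +326.05378]
  H  [-0.12745 +0.66945 +1.00000]
B = K⁻¹H; ‖b₁‖=1.131171, ‖b₂‖=1.131171; λ = 2/(‖b₁‖+‖b₂‖) = 0.884039, sign → tz>0 ⇒ λ=+0.884039
r₁ = λ·B[:,0] = (+0.99347,-0.01788,-0.11267); r₂ = λ·B[:,1] = (+0.08155,+0.80193,+0.59182)
r₃ = r₁×r₂ = (+0.07977,-0.59715,+0.79816); SVD([r₁ r₂ r₃]) → R = UVᵀ:
  R  [+0.99347 +0.08155 +0.07977]
  R  [-0.01788 +0.80193 -0.59715]
  R  [-0.11267 +0.59182 +0.79816]
t = (+0.15045, +0.14305, +0.88404) m
tr R = 2.593561; θ = arccos((tr R − 1)/2) = 0.648848 rad = 37.176°
axis k = ((R−Rᵀ)₃₂, (R−Rᵀ)₁₃, (R−Rᵀ)₂₁) / (2 sinθ) = (+0.983805, +0.159241, -0.082278)
rvec = θ·k = (+0.638340, +0.103323, -0.053386)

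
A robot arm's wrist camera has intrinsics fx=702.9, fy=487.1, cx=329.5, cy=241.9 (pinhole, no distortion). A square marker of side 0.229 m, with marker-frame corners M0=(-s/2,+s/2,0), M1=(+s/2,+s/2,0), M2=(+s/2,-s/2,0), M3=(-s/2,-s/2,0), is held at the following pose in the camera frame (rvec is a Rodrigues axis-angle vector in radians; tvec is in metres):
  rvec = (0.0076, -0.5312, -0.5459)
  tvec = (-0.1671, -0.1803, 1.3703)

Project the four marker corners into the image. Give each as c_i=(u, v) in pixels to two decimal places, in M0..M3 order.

Intrinsics K: fx=702.9, fy=487.1, cx=329.5, cy=241.9
Marker side s = 0.229 m; corners in marker frame (Z=0):
  M0 = (-0.1145, +0.1145, 0)
  M1 = (+0.1145, +0.1145, 0)
  M2 = (+0.1145, -0.1145, 0)
  M3 = (-0.1145, -0.1145, 0)
rvec = (0.0076, -0.5312, -0.5459), |rvec| = θ = 0.76173 rad = 43.644°
Rodrigues: sinθ=0.69018, 1−cosθ=0.27636; R = I + sinθ·[k]× + (1−cosθ)·[k]×²:
    [+0.72367 +0.49270 -0.48328]
    [-0.49654 +0.85804 +0.13123]
    [+0.47932 +0.14500 +0.86558]
t = (-0.1671, -0.1803, 1.3703) m
M0: Pc = R·M0+t = (-0.19355, -0.02520, +1.33202); u = 702.9·(-0.19355)/1.33202 + 329.5 = 227.3666, v = 487.1·(-0.02520)/1.33202 + 241.9 = 232.6844
M1: Pc = R·M1+t = (-0.02783, -0.13891, +1.44179); u = 702.9·(-0.02783)/1.44179 + 329.5 = 315.9341, v = 487.1·(-0.13891)/1.44179 + 241.9 = 194.9703
M2: Pc = R·M2+t = (-0.14065, -0.33540, +1.40858); u = 702.9·(-0.14065)/1.40858 + 329.5 = 259.3120, v = 487.1·(-0.33540)/1.40858 + 241.9 = 125.9159
M3: Pc = R·M3+t = (-0.30637, -0.22169, +1.29881); u = 702.9·(-0.30637)/1.29881 + 329.5 = 163.6950, v = 487.1·(-0.22169)/1.29881 + 241.9 = 158.7582

c0=(227.37, 232.68) c1=(315.93, 194.97) c2=(259.31, 125.92) c3=(163.69, 158.76)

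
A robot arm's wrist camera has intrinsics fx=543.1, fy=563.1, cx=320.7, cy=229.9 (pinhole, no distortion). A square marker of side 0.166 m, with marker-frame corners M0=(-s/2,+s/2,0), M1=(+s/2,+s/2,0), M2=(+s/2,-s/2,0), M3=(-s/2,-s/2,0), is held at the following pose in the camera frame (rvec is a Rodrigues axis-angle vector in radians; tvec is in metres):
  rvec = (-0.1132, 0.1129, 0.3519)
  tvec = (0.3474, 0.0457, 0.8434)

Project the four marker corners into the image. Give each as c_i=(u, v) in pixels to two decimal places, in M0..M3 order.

Intrinsics K: fx=543.1, fy=563.1, cx=320.7, cy=229.9
Marker side s = 0.166 m; corners in marker frame (Z=0):
  M0 = (-0.0830, +0.0830, 0)
  M1 = (+0.0830, +0.0830, 0)
  M2 = (+0.0830, -0.0830, 0)
  M3 = (-0.0830, -0.0830, 0)
rvec = (-0.1132, 0.1129, 0.3519), |rvec| = θ = 0.38652 rad = 22.146°
Rodrigues: sinθ=0.37696, 1−cosθ=0.07377; R = I + sinθ·[k]× + (1−cosθ)·[k]×²:
    [+0.93256 -0.34951 +0.09044]
    [+0.33689 +0.93252 +0.13002]
    [-0.12978 -0.09078 +0.98738]
t = (0.3474, 0.0457, 0.8434) m
M0: Pc = R·M0+t = (+0.24099, +0.09514, +0.84664); u = 543.1·(+0.24099)/0.84664 + 320.7 = 475.2889, v = 563.1·(+0.09514)/0.84664 + 229.9 = 293.1760
M1: Pc = R·M1+t = (+0.39579, +0.15106, +0.82509); u = 543.1·(+0.39579)/0.82509 + 320.7 = 581.2220, v = 563.1·(+0.15106)/0.82509 + 229.9 = 332.9946
M2: Pc = R·M2+t = (+0.45381, -0.00374, +0.84016); u = 543.1·(+0.45381)/0.84016 + 320.7 = 614.0539, v = 563.1·(-0.00374)/0.84016 + 229.9 = 227.3952
M3: Pc = R·M3+t = (+0.29901, -0.05966, +0.86171); u = 543.1·(+0.29901)/0.86171 + 320.7 = 509.1527, v = 563.1·(-0.05966)/0.86171 + 229.9 = 190.9130

c0=(475.29, 293.18) c1=(581.22, 332.99) c2=(614.05, 227.40) c3=(509.15, 190.91)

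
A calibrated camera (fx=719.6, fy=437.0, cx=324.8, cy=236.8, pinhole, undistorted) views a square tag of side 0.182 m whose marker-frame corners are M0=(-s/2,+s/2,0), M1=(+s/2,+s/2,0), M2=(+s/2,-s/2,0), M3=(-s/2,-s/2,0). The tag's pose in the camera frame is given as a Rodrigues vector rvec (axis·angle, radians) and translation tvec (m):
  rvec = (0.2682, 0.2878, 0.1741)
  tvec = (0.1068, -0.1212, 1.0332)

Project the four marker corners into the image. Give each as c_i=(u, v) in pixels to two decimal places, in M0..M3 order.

Intrinsics K: fx=719.6, fy=437.0, cx=324.8, cy=236.8
Marker side s = 0.182 m; corners in marker frame (Z=0):
  M0 = (-0.0910, +0.0910, 0)
  M1 = (+0.0910, +0.0910, 0)
  M2 = (+0.0910, -0.0910, 0)
  M3 = (-0.0910, -0.0910, 0)
rvec = (0.2682, 0.2878, 0.1741), |rvec| = θ = 0.43020 rad = 24.649°
Rodrigues: sinθ=0.41705, 1−cosθ=0.09112; R = I + sinθ·[k]× + (1−cosθ)·[k]×²:
    [+0.94430 -0.13078 +0.30199]
    [+0.20678 +0.94966 -0.23533]
    [-0.25602 +0.28467 +0.92381]
t = (0.1068, -0.1212, 1.0332) m
M0: Pc = R·M0+t = (+0.00897, -0.05360, +1.08240); u = 719.6·(+0.00897)/1.08240 + 324.8 = 330.7622, v = 437.0·(-0.05360)/1.08240 + 236.8 = 215.1609
M1: Pc = R·M1+t = (+0.18083, -0.01596, +1.03581); u = 719.6·(+0.18083)/1.03581 + 324.8 = 450.4271, v = 437.0·(-0.01596)/1.03581 + 236.8 = 230.0651
M2: Pc = R·M2+t = (+0.20463, -0.18880, +0.98400); u = 719.6·(+0.20463)/0.98400 + 324.8 = 474.4478, v = 437.0·(-0.18880)/0.98400 + 236.8 = 152.9517
M3: Pc = R·M3+t = (+0.03277, -0.22644, +1.03059); u = 719.6·(+0.03277)/1.03059 + 324.8 = 347.6811, v = 437.0·(-0.22644)/1.03059 + 236.8 = 140.7846

c0=(330.76, 215.16) c1=(450.43, 230.07) c2=(474.45, 152.95) c3=(347.68, 140.78)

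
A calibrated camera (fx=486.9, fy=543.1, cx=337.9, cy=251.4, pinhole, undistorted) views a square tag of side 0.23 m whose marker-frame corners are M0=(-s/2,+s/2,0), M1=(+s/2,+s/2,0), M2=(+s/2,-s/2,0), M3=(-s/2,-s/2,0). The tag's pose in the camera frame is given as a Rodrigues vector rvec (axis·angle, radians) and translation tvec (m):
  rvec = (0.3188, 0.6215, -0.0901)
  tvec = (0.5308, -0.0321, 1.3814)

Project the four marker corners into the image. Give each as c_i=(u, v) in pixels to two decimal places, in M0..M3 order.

c0=(488.65, 279.10) c1=(571.26, 283.00) c2=(566.88, 192.31) c3=(481.11, 196.84)

Intrinsics K: fx=486.9, fy=543.1, cx=337.9, cy=251.4
Marker side s = 0.23 m; corners in marker frame (Z=0):
  M0 = (-0.1150, +0.1150, 0)
  M1 = (+0.1150, +0.1150, 0)
  M2 = (+0.1150, -0.1150, 0)
  M3 = (-0.1150, -0.1150, 0)
rvec = (0.3188, 0.6215, -0.0901), |rvec| = θ = 0.70428 rad = 40.352°
Rodrigues: sinθ=0.64749, 1−cosθ=0.23792; R = I + sinθ·[k]× + (1−cosθ)·[k]×²:
    [+0.81083 +0.17787 +0.55760]
    [+0.01221 +0.94736 -0.31995]
    [-0.58516 +0.26623 +0.76597]
t = (0.5308, -0.0321, 1.3814) m
M0: Pc = R·M0+t = (+0.45801, +0.07544, +1.47931); u = 486.9·(+0.45801)/1.47931 + 337.9 = 488.6495, v = 543.1·(+0.07544)/1.47931 + 251.4 = 279.0972
M1: Pc = R·M1+t = (+0.64450, +0.07825, +1.34472); u = 486.9·(+0.64450)/1.34472 + 337.9 = 571.2620, v = 543.1·(+0.07825)/1.34472 + 251.4 = 283.0030
M2: Pc = R·M2+t = (+0.60359, -0.13964, +1.28349); u = 486.9·(+0.60359)/1.28349 + 337.9 = 566.8755, v = 543.1·(-0.13964)/1.28349 + 251.4 = 192.3113
M3: Pc = R·M3+t = (+0.41710, -0.14245, +1.41808); u = 486.9·(+0.41710)/1.41808 + 337.9 = 481.1121, v = 543.1·(-0.14245)/1.41808 + 251.4 = 196.8442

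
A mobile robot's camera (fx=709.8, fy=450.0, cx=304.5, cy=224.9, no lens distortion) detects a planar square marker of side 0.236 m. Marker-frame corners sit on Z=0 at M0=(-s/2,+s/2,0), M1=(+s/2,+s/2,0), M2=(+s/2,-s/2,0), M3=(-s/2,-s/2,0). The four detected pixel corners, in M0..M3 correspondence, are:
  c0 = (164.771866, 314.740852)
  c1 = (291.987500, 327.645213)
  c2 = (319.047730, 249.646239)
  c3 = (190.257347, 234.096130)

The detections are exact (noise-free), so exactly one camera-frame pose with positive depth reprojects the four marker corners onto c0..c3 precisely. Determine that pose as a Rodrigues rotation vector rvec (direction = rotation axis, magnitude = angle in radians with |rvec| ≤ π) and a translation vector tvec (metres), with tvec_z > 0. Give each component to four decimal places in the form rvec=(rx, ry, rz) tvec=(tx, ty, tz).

rvec=(0.1177, -0.1537, 0.2043) tvec=(-0.1125, 0.1631, 1.2853)

Intrinsics K: fx=709.8, fy=450.0, cx=304.5, cy=224.9
Marker side s = 0.236 m; corners in marker frame (Z=0):
  M0 = (-0.1180, +0.1180, 0)
  M1 = (+0.1180, +0.1180, 0)
  M2 = (+0.1180, -0.1180, 0)
  M3 = (-0.1180, -0.1180, 0)
Detected image corners:
  c0 = (164.771866, 314.740852) px
  c1 = (291.987500, 327.645213) px
  c2 = (319.047730, 249.646239) px
  c3 = (190.257347, 234.096130) px
Planar DLT: solve 8×8 A·h = b for H (H[2,2]=1):
  H  [+573.09905 -92.47548 +242.35617]
  H  [+96.07127 +358.05715 +282.00520]
  H  [+0.12730 +0.07826 +1.00000]
B = K⁻¹H; ‖b₁‖=0.778057, ‖b₂‖=0.778057; λ = 2/(‖b₁‖+‖b₂‖) = 1.285252, sign → tz>0 ⇒ λ=+1.285252
r₁ = λ·B[:,0] = (+0.96754,+0.19262,+0.16361); r₂ = λ·B[:,1] = (-0.21060,+0.97239,+0.10058)
r₃ = r₁×r₂ = (-0.13972,-0.13177,+0.98138); SVD([r₁ r₂ r₃]) → R = UVᵀ:
  R  [+0.96754 -0.21060 -0.13972]
  R  [+0.19262 +0.97239 -0.13177]
  R  [+0.16361 +0.10058 +0.98138]
t = (-0.11253, +0.16310, +1.28525) m
tr R = 2.921307; θ = arccos((tr R − 1)/2) = 0.281450 rad = 16.126°
axis k = ((R−Rᵀ)₃₂, (R−Rᵀ)₁₃, (R−Rᵀ)₂₁) / (2 sinθ) = (+0.418273, -0.546042, +0.725869)
rvec = θ·k = (+0.117723, -0.153683, +0.204296)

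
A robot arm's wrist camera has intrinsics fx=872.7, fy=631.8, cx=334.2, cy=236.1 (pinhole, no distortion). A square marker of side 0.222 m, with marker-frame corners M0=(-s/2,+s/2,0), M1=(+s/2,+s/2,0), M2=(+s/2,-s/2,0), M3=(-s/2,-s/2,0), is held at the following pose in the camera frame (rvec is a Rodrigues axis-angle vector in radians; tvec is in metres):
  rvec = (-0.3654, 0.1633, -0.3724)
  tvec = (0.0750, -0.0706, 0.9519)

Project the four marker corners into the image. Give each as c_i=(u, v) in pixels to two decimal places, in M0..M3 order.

c0=(342.77, 282.94) c1=(540.82, 224.26) c2=(459.24, 101.63) c3=(279.31, 157.83)

Intrinsics K: fx=872.7, fy=631.8, cx=334.2, cy=236.1
Marker side s = 0.222 m; corners in marker frame (Z=0):
  M0 = (-0.1110, +0.1110, 0)
  M1 = (+0.1110, +0.1110, 0)
  M2 = (+0.1110, -0.1110, 0)
  M3 = (-0.1110, -0.1110, 0)
rvec = (-0.3654, 0.1633, -0.3724), |rvec| = θ = 0.54669 rad = 31.323°
Rodrigues: sinθ=0.51986, 1−cosθ=0.14575; R = I + sinθ·[k]× + (1−cosθ)·[k]×²:
    [+0.91936 +0.32503 +0.22165]
    [-0.38322 +0.86726 +0.31781]
    [-0.08893 -0.37713 +0.92188]
t = (0.0750, -0.0706, 0.9519) m
M0: Pc = R·M0+t = (+0.00903, +0.06820, +0.91991); u = 872.7·(+0.00903)/0.91991 + 334.2 = 342.7651, v = 631.8·(+0.06820)/0.91991 + 236.1 = 282.9426
M1: Pc = R·M1+t = (+0.21313, -0.01687, +0.90017); u = 872.7·(+0.21313)/0.90017 + 334.2 = 540.8239, v = 631.8·(-0.01687)/0.90017 + 236.1 = 224.2577
M2: Pc = R·M2+t = (+0.14097, -0.20940, +0.98389); u = 872.7·(+0.14097)/0.98389 + 334.2 = 459.2402, v = 631.8·(-0.20940)/0.98389 + 236.1 = 101.6327
M3: Pc = R·M3+t = (-0.06313, -0.12433, +1.00363); u = 872.7·(-0.06313)/1.00363 + 334.2 = 279.3081, v = 631.8·(-0.12433)/1.00363 + 236.1 = 157.8341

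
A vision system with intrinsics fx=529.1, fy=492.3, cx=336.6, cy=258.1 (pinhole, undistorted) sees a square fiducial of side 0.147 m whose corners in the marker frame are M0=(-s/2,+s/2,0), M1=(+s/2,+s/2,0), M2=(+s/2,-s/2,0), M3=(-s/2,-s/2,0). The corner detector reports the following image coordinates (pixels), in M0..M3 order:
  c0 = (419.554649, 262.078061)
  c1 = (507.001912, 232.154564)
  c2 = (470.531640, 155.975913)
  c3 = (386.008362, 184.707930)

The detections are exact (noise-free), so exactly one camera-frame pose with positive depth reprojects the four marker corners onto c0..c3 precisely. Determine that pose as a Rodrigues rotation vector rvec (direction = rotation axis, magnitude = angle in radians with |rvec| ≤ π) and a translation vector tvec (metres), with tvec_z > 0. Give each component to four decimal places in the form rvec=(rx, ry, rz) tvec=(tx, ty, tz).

rvec=(-0.2026, 0.0232, -0.3517) tvec=(0.1744, -0.0861, 0.8470)

Intrinsics K: fx=529.1, fy=492.3, cx=336.6, cy=258.1
Marker side s = 0.147 m; corners in marker frame (Z=0):
  M0 = (-0.0735, +0.0735, 0)
  M1 = (+0.0735, +0.0735, 0)
  M2 = (+0.0735, -0.0735, 0)
  M3 = (-0.0735, -0.0735, 0)
Detected image corners:
  c0 = (419.554649, 262.078061) px
  c1 = (507.001912, 232.154564) px
  c2 = (470.531640, 155.975913) px
  c3 = (386.008362, 184.707930) px
Planar DLT: solve 8×8 A·h = b for H (H[2,2]=1):
  H  [+591.39747 +132.33881 +445.51577]
  H  [-196.33005 +472.71951 +208.04328]
  H  [+0.01489 -0.23739 +1.00000]
B = K⁻¹H; ‖b₁‖=1.180599, ‖b₂‖=1.180599; λ = 2/(‖b₁‖+‖b₂‖) = 0.847028, sign → tz>0 ⇒ λ=+0.847028
r₁ = λ·B[:,0] = (+0.93874,-0.34441,+0.01261); r₂ = λ·B[:,1] = (+0.33978,+0.91876,-0.20108)
r₃ = r₁×r₂ = (+0.05767,+0.19304,+0.97949); SVD([r₁ r₂ r₃]) → R = UVᵀ:
  R  [+0.93874 +0.33978 +0.05767]
  R  [-0.34441 +0.91876 +0.19304]
  R  [+0.01261 -0.20108 +0.97949]
t = (+0.17436, -0.08613, +0.84703) m
tr R = 2.836988; θ = arccos((tr R − 1)/2) = 0.406542 rad = 23.293°
axis k = ((R−Rᵀ)₃₂, (R−Rᵀ)₁₃, (R−Rᵀ)₂₁) / (2 sinθ) = (-0.498341, +0.056968, -0.865108)
rvec = θ·k = (-0.202596, +0.023160, -0.351702)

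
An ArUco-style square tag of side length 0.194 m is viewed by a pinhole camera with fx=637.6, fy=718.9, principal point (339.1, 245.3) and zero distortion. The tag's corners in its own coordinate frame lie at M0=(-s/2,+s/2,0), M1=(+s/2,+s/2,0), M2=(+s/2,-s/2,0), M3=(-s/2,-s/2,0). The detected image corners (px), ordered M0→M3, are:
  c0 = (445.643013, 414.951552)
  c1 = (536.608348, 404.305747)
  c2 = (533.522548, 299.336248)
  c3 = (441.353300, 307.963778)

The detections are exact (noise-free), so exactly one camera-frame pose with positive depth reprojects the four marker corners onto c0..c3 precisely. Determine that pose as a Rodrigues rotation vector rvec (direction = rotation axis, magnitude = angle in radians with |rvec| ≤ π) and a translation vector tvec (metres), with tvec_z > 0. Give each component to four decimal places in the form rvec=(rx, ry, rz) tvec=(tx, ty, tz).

rvec=(0.0782, -0.1375, -0.0635) tvec=(0.3054, 0.2007, 1.2927)

Intrinsics K: fx=637.6, fy=718.9, cx=339.1, cy=245.3
Marker side s = 0.194 m; corners in marker frame (Z=0):
  M0 = (-0.0970, +0.0970, 0)
  M1 = (+0.0970, +0.0970, 0)
  M2 = (+0.0970, -0.0970, 0)
  M3 = (-0.0970, -0.0970, 0)
Detected image corners:
  c0 = (445.643013, 414.951552) px
  c1 = (536.608348, 404.305747) px
  c2 = (533.522548, 299.336248) px
  c3 = (441.353300, 307.963778) px
Planar DLT: solve 8×8 A·h = b for H (H[2,2]=1):
  H  [+522.83694 +50.08927 +489.75481]
  H  [-12.63378 +568.90647 +356.91758]
  H  [+0.10395 +0.06359 +1.00000]
B = K⁻¹H; ‖b₁‖=0.773577, ‖b₂‖=0.773577; λ = 2/(‖b₁‖+‖b₂‖) = 1.292695, sign → tz>0 ⇒ λ=+1.292695
r₁ = λ·B[:,0] = (+0.98856,-0.06857,+0.13437); r₂ = λ·B[:,1] = (+0.05784,+0.99494,+0.08220)
r₃ = r₁×r₂ = (-0.13933,-0.07348,+0.98752); SVD([r₁ r₂ r₃]) → R = UVᵀ:
  R  [+0.98856 +0.05784 -0.13933]
  R  [-0.06857 +0.99494 -0.07348]
  R  [+0.13437 +0.08220 +0.98752]
t = (+0.30544, +0.20071, +1.29270) m
tr R = 2.971008; θ = arccos((tr R − 1)/2) = 0.170477 rad = 9.768°
axis k = ((R−Rᵀ)₃₂, (R−Rᵀ)₁₃, (R−Rᵀ)₂₁) / (2 sinθ) = (+0.458828, -0.806654, -0.372541)
rvec = θ·k = (+0.078220, -0.137516, -0.063510)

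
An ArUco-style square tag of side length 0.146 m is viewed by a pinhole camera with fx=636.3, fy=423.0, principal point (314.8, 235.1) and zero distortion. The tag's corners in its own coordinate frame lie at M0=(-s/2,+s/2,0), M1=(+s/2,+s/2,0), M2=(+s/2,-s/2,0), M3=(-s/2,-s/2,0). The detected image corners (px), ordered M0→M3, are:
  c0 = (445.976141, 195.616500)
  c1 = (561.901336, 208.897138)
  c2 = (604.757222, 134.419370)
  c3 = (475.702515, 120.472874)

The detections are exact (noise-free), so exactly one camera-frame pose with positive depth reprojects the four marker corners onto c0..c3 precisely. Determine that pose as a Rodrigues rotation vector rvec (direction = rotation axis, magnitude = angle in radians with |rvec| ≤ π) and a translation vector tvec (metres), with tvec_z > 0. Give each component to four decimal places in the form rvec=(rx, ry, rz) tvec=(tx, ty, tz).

rvec=(0.5684, 0.1018, 0.1573) tvec=(0.2463, -0.1229, 0.7606)

Intrinsics K: fx=636.3, fy=423.0, cx=314.8, cy=235.1
Marker side s = 0.146 m; corners in marker frame (Z=0):
  M0 = (-0.0730, +0.0730, 0)
  M1 = (+0.0730, +0.0730, 0)
  M2 = (+0.0730, -0.0730, 0)
  M3 = (-0.0730, -0.0730, 0)
Detected image corners:
  c0 = (445.976141, 195.616500) px
  c1 = (561.901336, 208.897138) px
  c2 = (604.757222, 134.419370) px
  c3 = (475.702515, 120.472874) px
Planar DLT: solve 8×8 A·h = b for H (H[2,2]=1):
  H  [+800.64720 +124.29349 +520.83072]
  H  [+81.76316 +630.07592 +166.76618]
  H  [-0.06892 +0.71375 +1.00000]
B = K⁻¹H; ‖b₁‖=1.314778, ‖b₂‖=1.314778; λ = 2/(‖b₁‖+‖b₂‖) = 0.760584, sign → tz>0 ⇒ λ=+0.760584
r₁ = λ·B[:,0] = (+0.98297,+0.17615,-0.05242); r₂ = λ·B[:,1] = (-0.12000,+0.83120,+0.54287)
r₃ = r₁×r₂ = (+0.13920,-0.52733,+0.83818); SVD([r₁ r₂ r₃]) → R = UVᵀ:
  R  [+0.98297 -0.12000 +0.13920]
  R  [+0.17615 +0.83120 -0.52733]
  R  [-0.05242 +0.54287 +0.83818]
t = (+0.24627, -0.12287, +0.76058) m
tr R = 2.652350; θ = arccos((tr R − 1)/2) = 0.598512 rad = 34.292°
axis k = ((R−Rᵀ)₃₂, (R−Rᵀ)₁₃, (R−Rᵀ)₂₁) / (2 sinθ) = (+0.949741, +0.170050, +0.262821)
rvec = θ·k = (+0.568431, +0.101777, +0.157302)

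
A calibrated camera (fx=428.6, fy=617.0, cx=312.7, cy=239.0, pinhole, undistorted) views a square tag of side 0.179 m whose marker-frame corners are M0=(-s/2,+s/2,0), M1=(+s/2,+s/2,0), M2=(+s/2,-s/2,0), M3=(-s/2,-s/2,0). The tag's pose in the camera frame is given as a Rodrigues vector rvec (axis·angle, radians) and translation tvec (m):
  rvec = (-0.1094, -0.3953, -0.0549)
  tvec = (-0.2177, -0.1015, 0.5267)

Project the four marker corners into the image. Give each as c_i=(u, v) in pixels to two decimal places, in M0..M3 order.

Intrinsics K: fx=428.6, fy=617.0, cx=312.7, cy=239.0
Marker side s = 0.179 m; corners in marker frame (Z=0):
  M0 = (-0.0895, +0.0895, 0)
  M1 = (+0.0895, +0.0895, 0)
  M2 = (+0.0895, -0.0895, 0)
  M3 = (-0.0895, -0.0895, 0)
rvec = (-0.1094, -0.3953, -0.0549), |rvec| = θ = 0.41382 rad = 23.710°
Rodrigues: sinθ=0.40211, 1−cosθ=0.08441; R = I + sinθ·[k]× + (1−cosθ)·[k]×²:
    [+0.92149 +0.07466 -0.38115]
    [-0.03203 +0.99262 +0.11700]
    [+0.38707 -0.09561 +0.91708]
t = (-0.2177, -0.1015, 0.5267) m
M0: Pc = R·M0+t = (-0.29349, -0.00979, +0.48350); u = 428.6·(-0.29349)/0.48350 + 312.7 = 52.5338, v = 617.0·(-0.00979)/0.48350 + 239.0 = 226.5015
M1: Pc = R·M1+t = (-0.12854, -0.01553, +0.55279); u = 428.6·(-0.12854)/0.55279 + 312.7 = 213.0339, v = 617.0·(-0.01553)/0.55279 + 239.0 = 221.6686
M2: Pc = R·M2+t = (-0.14191, -0.19321, +0.56990); u = 428.6·(-0.14191)/0.56990 + 312.7 = 205.9758, v = 617.0·(-0.19321)/0.56990 + 239.0 = 29.8265
M3: Pc = R·M3+t = (-0.30686, -0.18747, +0.50061); u = 428.6·(-0.30686)/0.50061 + 312.7 = 49.9856, v = 617.0·(-0.18747)/0.50061 + 239.0 = 7.9427

c0=(52.53, 226.50) c1=(213.03, 221.67) c2=(205.98, 29.83) c3=(49.99, 7.94)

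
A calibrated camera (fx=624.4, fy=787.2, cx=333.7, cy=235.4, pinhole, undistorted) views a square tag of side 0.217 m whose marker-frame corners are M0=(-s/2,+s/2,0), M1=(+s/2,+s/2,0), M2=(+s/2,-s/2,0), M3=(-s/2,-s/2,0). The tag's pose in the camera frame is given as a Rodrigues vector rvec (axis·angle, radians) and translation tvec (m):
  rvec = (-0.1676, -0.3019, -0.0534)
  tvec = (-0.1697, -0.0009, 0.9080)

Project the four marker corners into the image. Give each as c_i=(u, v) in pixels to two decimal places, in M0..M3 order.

Intrinsics K: fx=624.4, fy=787.2, cx=333.7, cy=235.4
Marker side s = 0.217 m; corners in marker frame (Z=0):
  M0 = (-0.1085, +0.1085, 0)
  M1 = (+0.1085, +0.1085, 0)
  M2 = (+0.1085, -0.1085, 0)
  M3 = (-0.1085, -0.1085, 0)
rvec = (-0.1676, -0.3019, -0.0534), |rvec| = θ = 0.34941 rad = 20.020°
Rodrigues: sinθ=0.34234, 1−cosθ=0.06042; R = I + sinθ·[k]× + (1−cosθ)·[k]×²:
    [+0.95348 +0.07736 -0.29136]
    [-0.02728 +0.98469 +0.17219]
    [+0.30022 -0.15623 +0.94099]
t = (-0.1697, -0.0009, 0.9080) m
M0: Pc = R·M0+t = (-0.26476, +0.10890, +0.85847); u = 624.4·(-0.26476)/0.85847 + 333.7 = 141.1314, v = 787.2·(+0.10890)/0.85847 + 235.4 = 335.2568
M1: Pc = R·M1+t = (-0.05785, +0.10298, +0.92362); u = 624.4·(-0.05785)/0.92362 + 333.7 = 294.5890, v = 787.2·(+0.10298)/0.92362 + 235.4 = 323.1684
M2: Pc = R·M2+t = (-0.07464, -0.11070, +0.95753); u = 624.4·(-0.07464)/0.95753 + 333.7 = 285.0265, v = 787.2·(-0.11070)/0.95753 + 235.4 = 144.3930
M3: Pc = R·M3+t = (-0.28155, -0.10478, +0.89238); u = 624.4·(-0.28155)/0.89238 + 333.7 = 136.7008, v = 787.2·(-0.10478)/0.89238 + 235.4 = 142.9705

c0=(141.13, 335.26) c1=(294.59, 323.17) c2=(285.03, 144.39) c3=(136.70, 142.97)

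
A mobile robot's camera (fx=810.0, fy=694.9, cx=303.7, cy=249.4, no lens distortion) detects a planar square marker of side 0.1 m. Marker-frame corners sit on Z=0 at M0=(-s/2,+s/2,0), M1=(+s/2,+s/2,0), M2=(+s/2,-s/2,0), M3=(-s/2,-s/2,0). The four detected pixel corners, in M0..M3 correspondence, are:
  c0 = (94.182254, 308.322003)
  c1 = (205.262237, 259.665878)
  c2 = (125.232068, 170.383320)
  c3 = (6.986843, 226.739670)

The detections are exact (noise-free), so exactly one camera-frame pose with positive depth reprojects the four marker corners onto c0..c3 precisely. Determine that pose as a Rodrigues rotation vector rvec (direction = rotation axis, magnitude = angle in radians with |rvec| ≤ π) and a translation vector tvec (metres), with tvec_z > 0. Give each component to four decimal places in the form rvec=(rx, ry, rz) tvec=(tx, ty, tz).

Intrinsics K: fx=810.0, fy=694.9, cx=303.7, cy=249.4
Marker side s = 0.1 m; corners in marker frame (Z=0):
  M0 = (-0.0500, +0.0500, 0)
  M1 = (+0.0500, +0.0500, 0)
  M2 = (+0.0500, -0.0500, 0)
  M3 = (-0.0500, -0.0500, 0)
Detected image corners:
  c0 = (94.182254, 308.322003) px
  c1 = (205.262237, 259.665878) px
  c2 = (125.232068, 170.383320) px
  c3 = (6.986843, 226.739670) px
Planar DLT: solve 8×8 A·h = b for H (H[2,2]=1):
  H  [+1106.49403 +932.31218 +108.74264]
  H  [-609.53909 +1067.25465 +243.63754]
  H  [-0.35719 +0.88536 +1.00000]
B = K⁻¹H; ‖b₁‖=1.714184, ‖b₂‖=1.714184; λ = 2/(‖b₁‖+‖b₂‖) = 0.583368, sign → tz>0 ⇒ λ=+0.583368
r₁ = λ·B[:,0] = (+0.87503,-0.43692,-0.20837); r₂ = λ·B[:,1] = (+0.47781,+0.71059,+0.51649)
r₃ = r₁×r₂ = (-0.07760,-0.55151,+0.83055); SVD([r₁ r₂ r₃]) → R = UVᵀ:
  R  [+0.87503 +0.47781 -0.07760]
  R  [-0.43692 +0.71059 -0.55151]
  R  [-0.20837 +0.51649 +0.83055]
t = (-0.14041, -0.00484, +0.58337) m
tr R = 2.416175; θ = arccos((tr R − 1)/2) = 0.784010 rad = 44.920°
axis k = ((R−Rᵀ)₃₂, (R−Rᵀ)₁₃, (R−Rᵀ)₂₁) / (2 sinθ) = (+0.756239, +0.092597, -0.647710)
rvec = θ·k = (+0.592899, +0.072597, -0.507812)

rvec=(0.5929, 0.0726, -0.5078) tvec=(-0.1404, -0.0048, 0.5834)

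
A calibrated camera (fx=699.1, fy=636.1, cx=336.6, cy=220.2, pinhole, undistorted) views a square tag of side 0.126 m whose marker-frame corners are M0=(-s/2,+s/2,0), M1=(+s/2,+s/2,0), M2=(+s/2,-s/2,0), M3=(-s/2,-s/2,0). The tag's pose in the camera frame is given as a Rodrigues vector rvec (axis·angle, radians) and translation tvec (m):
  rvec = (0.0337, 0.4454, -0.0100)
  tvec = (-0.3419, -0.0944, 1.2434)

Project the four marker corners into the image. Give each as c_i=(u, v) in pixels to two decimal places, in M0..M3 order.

c0=(118.11, 204.56) c1=(173.63, 203.71) c2=(171.88, 137.69) c3=(116.27, 141.37)

Intrinsics K: fx=699.1, fy=636.1, cx=336.6, cy=220.2
Marker side s = 0.126 m; corners in marker frame (Z=0):
  M0 = (-0.0630, +0.0630, 0)
  M1 = (+0.0630, +0.0630, 0)
  M2 = (+0.0630, -0.0630, 0)
  M3 = (-0.0630, -0.0630, 0)
rvec = (0.0337, 0.4454, -0.0100), |rvec| = θ = 0.44679 rad = 25.599°
Rodrigues: sinθ=0.43207, 1−cosθ=0.09816; R = I + sinθ·[k]× + (1−cosθ)·[k]×²:
    [+0.90240 +0.01705 +0.43056]
    [-0.00229 +0.99939 -0.03478]
    [-0.43089 +0.03040 +0.90189]
t = (-0.3419, -0.0944, 1.2434) m
M0: Pc = R·M0+t = (-0.39768, -0.03129, +1.27246); u = 699.1·(-0.39768)/1.27246 + 336.6 = 118.1133, v = 636.1·(-0.03129)/1.27246 + 220.2 = 204.5562
M1: Pc = R·M1+t = (-0.28397, -0.03158, +1.21817); u = 699.1·(-0.28397)/1.21817 + 336.6 = 173.6286, v = 636.1·(-0.03158)/1.21817 + 220.2 = 203.7083
M2: Pc = R·M2+t = (-0.28612, -0.15751, +1.21434); u = 699.1·(-0.28612)/1.21434 + 336.6 = 171.8777, v = 636.1·(-0.15751)/1.21434 + 220.2 = 137.6945
M3: Pc = R·M3+t = (-0.39983, -0.15722, +1.26863); u = 699.1·(-0.39983)/1.26863 + 336.6 = 116.2697, v = 636.1·(-0.15722)/1.26863 + 220.2 = 141.3701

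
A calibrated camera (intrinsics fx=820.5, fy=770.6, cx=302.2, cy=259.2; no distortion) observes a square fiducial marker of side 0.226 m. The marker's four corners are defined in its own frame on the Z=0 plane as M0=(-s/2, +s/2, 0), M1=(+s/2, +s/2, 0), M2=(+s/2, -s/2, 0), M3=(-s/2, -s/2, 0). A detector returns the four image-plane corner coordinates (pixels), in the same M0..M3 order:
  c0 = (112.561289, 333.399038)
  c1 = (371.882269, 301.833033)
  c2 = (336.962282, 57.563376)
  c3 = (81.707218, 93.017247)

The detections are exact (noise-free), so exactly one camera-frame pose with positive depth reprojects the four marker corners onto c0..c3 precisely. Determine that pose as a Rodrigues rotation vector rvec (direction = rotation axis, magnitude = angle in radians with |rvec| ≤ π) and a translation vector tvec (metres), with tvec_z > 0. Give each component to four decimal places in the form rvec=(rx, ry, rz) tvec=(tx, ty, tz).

rvec=(-0.0387, 0.0590, -0.1313) tvec=(-0.0672, -0.0584, 0.7095)

Intrinsics K: fx=820.5, fy=770.6, cx=302.2, cy=259.2
Marker side s = 0.226 m; corners in marker frame (Z=0):
  M0 = (-0.1130, +0.1130, 0)
  M1 = (+0.1130, +0.1130, 0)
  M2 = (+0.1130, -0.1130, 0)
  M3 = (-0.1130, -0.1130, 0)
Detected image corners:
  c0 = (112.561289, 333.399038) px
  c1 = (371.882269, 301.833033) px
  c2 = (336.962282, 57.563376) px
  c3 = (81.707218, 93.017247) px
Planar DLT: solve 8×8 A·h = b for H (H[2,2]=1):
  H  [+1120.48671 +131.93717 +224.51498]
  H  [-163.90297 +1060.41404 +195.78458]
  H  [-0.07926 -0.05979 +1.00000]
B = K⁻¹H; ‖b₁‖=1.409389, ‖b₂‖=1.409389; λ = 2/(‖b₁‖+‖b₂‖) = 0.709527, sign → tz>0 ⇒ λ=+0.709527
r₁ = λ·B[:,0] = (+0.98965,-0.13200,-0.05624); r₂ = λ·B[:,1] = (+0.12972,+0.99064,-0.04243)
r₃ = r₁×r₂ = (+0.06131,+0.03469,+0.99752); SVD([r₁ r₂ r₃]) → R = UVᵀ:
  R  [+0.98965 +0.12972 +0.06131]
  R  [-0.13200 +0.99064 +0.03469]
  R  [-0.05624 -0.04243 +0.99752]
t = (-0.06718, -0.05839, +0.70953) m
tr R = 2.977812; θ = arccos((tr R − 1)/2) = 0.149094 rad = 8.542°
axis k = ((R−Rᵀ)₃₂, (R−Rᵀ)₁₃, (R−Rᵀ)₂₁) / (2 sinθ) = (-0.259577, +0.395670, -0.880946)
rvec = θ·k = (-0.038701, +0.058992, -0.131344)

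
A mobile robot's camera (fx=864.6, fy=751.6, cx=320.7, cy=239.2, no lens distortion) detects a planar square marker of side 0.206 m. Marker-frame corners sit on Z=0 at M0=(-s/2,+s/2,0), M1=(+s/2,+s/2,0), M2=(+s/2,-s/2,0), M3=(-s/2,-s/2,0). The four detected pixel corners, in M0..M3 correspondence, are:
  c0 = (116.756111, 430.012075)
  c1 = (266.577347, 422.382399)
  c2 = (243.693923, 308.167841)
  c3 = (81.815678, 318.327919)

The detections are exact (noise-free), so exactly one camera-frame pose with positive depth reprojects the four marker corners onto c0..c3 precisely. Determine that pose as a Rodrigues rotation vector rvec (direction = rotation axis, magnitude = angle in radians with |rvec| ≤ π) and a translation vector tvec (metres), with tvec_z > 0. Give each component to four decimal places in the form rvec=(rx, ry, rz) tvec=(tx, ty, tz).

Intrinsics K: fx=864.6, fy=751.6, cx=320.7, cy=239.2
Marker side s = 0.206 m; corners in marker frame (Z=0):
  M0 = (-0.1030, +0.1030, 0)
  M1 = (+0.1030, +0.1030, 0)
  M2 = (+0.1030, -0.1030, 0)
  M3 = (-0.1030, -0.1030, 0)
Detected image corners:
  c0 = (116.756111, 430.012075) px
  c1 = (266.577347, 422.382399) px
  c2 = (243.693923, 308.167841) px
  c3 = (81.815678, 318.327919) px
Planar DLT: solve 8×8 A·h = b for H (H[2,2]=1):
  H  [+741.54743 +209.70112 +177.16515]
  H  [-71.78448 +692.44973 +372.02704]
  H  [-0.07804 +0.39003 +1.00000]
B = K⁻¹H; ‖b₁‖=0.892852, ‖b₂‖=0.892852; λ = 2/(‖b₁‖+‖b₂‖) = 1.120007, sign → tz>0 ⇒ λ=+1.120007
r₁ = λ·B[:,0] = (+0.99302,-0.07915,-0.08740); r₂ = λ·B[:,1] = (+0.10962,+0.89284,+0.43683)
r₃ = r₁×r₂ = (+0.04346,-0.44336,+0.89529); SVD([r₁ r₂ r₃]) → R = UVᵀ:
  R  [+0.99302 +0.10962 +0.04346]
  R  [-0.07915 +0.89284 -0.44336]
  R  [-0.08740 +0.43683 +0.89529]
t = (-0.18594, +0.19793, +1.12001) m
tr R = 2.781150; θ = arccos((tr R − 1)/2) = 0.472188 rad = 27.054°
axis k = ((R−Rᵀ)₃₂, (R−Rᵀ)₁₃, (R−Rᵀ)₂₁) / (2 sinθ) = (+0.967596, +0.143856, -0.207516)
rvec = θ·k = (+0.456888, +0.067927, -0.097987)

rvec=(0.4569, 0.0679, -0.0980) tvec=(-0.1859, 0.1979, 1.1200)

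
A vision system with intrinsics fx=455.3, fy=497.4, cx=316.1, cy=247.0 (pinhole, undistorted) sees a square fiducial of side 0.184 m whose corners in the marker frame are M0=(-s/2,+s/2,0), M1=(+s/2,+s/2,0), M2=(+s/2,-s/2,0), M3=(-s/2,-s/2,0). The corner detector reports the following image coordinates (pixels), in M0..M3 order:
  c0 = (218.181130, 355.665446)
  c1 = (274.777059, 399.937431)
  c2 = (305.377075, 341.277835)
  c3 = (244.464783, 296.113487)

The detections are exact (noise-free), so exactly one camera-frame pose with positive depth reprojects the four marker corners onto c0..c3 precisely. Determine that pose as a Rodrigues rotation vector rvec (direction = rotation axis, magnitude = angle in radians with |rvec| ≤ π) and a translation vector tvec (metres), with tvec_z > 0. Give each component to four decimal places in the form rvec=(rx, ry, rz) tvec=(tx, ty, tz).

rvec=(0.3225, 0.2877, 0.5194) tvec=(-0.1425, 0.2360, 1.1530)

Intrinsics K: fx=455.3, fy=497.4, cx=316.1, cy=247.0
Marker side s = 0.184 m; corners in marker frame (Z=0):
  M0 = (-0.0920, +0.0920, 0)
  M1 = (+0.0920, +0.0920, 0)
  M2 = (+0.0920, -0.0920, 0)
  M3 = (-0.0920, -0.0920, 0)
Detected image corners:
  c0 = (218.181130, 355.665446) px
  c1 = (274.777059, 399.937431) px
  c2 = (305.377075, 341.277835) px
  c3 = (244.464783, 296.113487) px
Planar DLT: solve 8×8 A·h = b for H (H[2,2]=1):
  H  [+276.98547 -70.63640 +259.84439]
  H  [+186.87922 +433.15803 +348.79087]
  H  [-0.16104 +0.32131 +1.00000]
B = K⁻¹H; ‖b₁‖=0.867305, ‖b₂‖=0.867305; λ = 2/(‖b₁‖+‖b₂‖) = 1.152997, sign → tz>0 ⇒ λ=+1.152997
r₁ = λ·B[:,0] = (+0.83035,+0.52540,-0.18568); r₂ = λ·B[:,1] = (-0.43608,+0.82011,+0.37047)
r₃ = r₁×r₂ = (+0.34692,-0.22664,+0.91010); SVD([r₁ r₂ r₃]) → R = UVᵀ:
  R  [+0.83035 -0.43608 +0.34692]
  R  [+0.52540 +0.82011 -0.22664]
  R  [-0.18568 +0.37047 +0.91010]
t = (-0.14246, +0.23596, +1.15300) m
tr R = 2.560558; θ = arccos((tr R − 1)/2) = 0.675685 rad = 38.714°
axis k = ((R−Rᵀ)₃₂, (R−Rᵀ)₁₃, (R−Rᵀ)₂₁) / (2 sinθ) = (+0.477360, +0.425789, +0.768656)
rvec = θ·k = (+0.322544, +0.287699, +0.519369)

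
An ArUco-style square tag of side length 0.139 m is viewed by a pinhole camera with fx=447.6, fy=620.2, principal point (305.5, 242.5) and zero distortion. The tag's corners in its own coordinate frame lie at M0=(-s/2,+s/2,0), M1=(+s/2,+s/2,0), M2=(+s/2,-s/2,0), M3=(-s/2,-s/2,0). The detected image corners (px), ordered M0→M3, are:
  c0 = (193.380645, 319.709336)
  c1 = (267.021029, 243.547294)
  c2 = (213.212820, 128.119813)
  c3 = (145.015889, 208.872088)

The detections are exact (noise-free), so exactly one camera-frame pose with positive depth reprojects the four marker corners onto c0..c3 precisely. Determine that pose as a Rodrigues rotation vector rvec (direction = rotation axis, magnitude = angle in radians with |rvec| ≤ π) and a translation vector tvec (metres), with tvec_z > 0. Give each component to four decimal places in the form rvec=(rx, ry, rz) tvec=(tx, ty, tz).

Intrinsics K: fx=447.6, fy=620.2, cx=305.5, cy=242.5
Marker side s = 0.139 m; corners in marker frame (Z=0):
  M0 = (-0.0695, +0.0695, 0)
  M1 = (+0.0695, +0.0695, 0)
  M2 = (+0.0695, -0.0695, 0)
  M3 = (-0.0695, -0.0695, 0)
Detected image corners:
  c0 = (193.380645, 319.709336) px
  c1 = (267.021029, 243.547294) px
  c2 = (213.212820, 128.119813) px
  c3 = (145.015889, 208.872088) px
Planar DLT: solve 8×8 A·h = b for H (H[2,2]=1):
  H  [+417.79340 +320.24988 +203.14373]
  H  [-665.98681 +762.06645 +225.39266]
  H  [-0.45003 -0.22802 +1.00000]
B = K⁻¹H; ‖b₁‖=1.596150, ‖b₂‖=1.596150; λ = 2/(‖b₁‖+‖b₂‖) = 0.626508, sign → tz>0 ⇒ λ=+0.626508
r₁ = λ·B[:,0] = (+0.77723,-0.56252,-0.28195); r₂ = λ·B[:,1] = (+0.54576,+0.82567,-0.14286)
r₃ = r₁×r₂ = (+0.31316,-0.04284,+0.94873); SVD([r₁ r₂ r₃]) → R = UVᵀ:
  R  [+0.77723 +0.54576 +0.31316]
  R  [-0.56252 +0.82567 -0.04284]
  R  [-0.28195 -0.14286 +0.94873]
t = (-0.14327, -0.01728, +0.62651) m
tr R = 2.551634; θ = arccos((tr R − 1)/2) = 0.682787 rad = 39.121°
axis k = ((R−Rᵀ)₃₂, (R−Rᵀ)₁₃, (R−Rᵀ)₂₁) / (2 sinθ) = (-0.079255, +0.471589, -0.878250)
rvec = θ·k = (-0.054114, +0.321995, -0.599658)

rvec=(-0.0541, 0.3220, -0.5997) tvec=(-0.1433, -0.0173, 0.6265)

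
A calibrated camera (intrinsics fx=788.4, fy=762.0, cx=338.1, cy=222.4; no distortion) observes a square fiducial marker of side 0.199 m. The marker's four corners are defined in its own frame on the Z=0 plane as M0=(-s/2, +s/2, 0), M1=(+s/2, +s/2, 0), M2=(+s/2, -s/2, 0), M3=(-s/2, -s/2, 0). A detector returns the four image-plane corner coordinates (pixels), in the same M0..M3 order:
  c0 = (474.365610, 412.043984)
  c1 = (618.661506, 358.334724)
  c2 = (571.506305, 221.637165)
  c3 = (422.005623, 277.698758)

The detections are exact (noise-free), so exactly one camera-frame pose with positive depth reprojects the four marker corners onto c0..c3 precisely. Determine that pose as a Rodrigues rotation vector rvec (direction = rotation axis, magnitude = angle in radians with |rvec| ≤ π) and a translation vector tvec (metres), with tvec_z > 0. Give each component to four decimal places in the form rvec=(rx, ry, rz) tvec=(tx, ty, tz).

Intrinsics K: fx=788.4, fy=762.0, cx=338.1, cy=222.4
Marker side s = 0.199 m; corners in marker frame (Z=0):
  M0 = (-0.0995, +0.0995, 0)
  M1 = (+0.0995, +0.0995, 0)
  M2 = (+0.0995, -0.0995, 0)
  M3 = (-0.0995, -0.0995, 0)
Detected image corners:
  c0 = (474.365610, 412.043984) px
  c1 = (618.661506, 358.334724) px
  c2 = (571.506305, 221.637165) px
  c3 = (422.005623, 277.698758) px
Planar DLT: solve 8×8 A·h = b for H (H[2,2]=1):
  H  [+731.01072 +345.27935 +521.98950]
  H  [-279.91840 +738.95048 +318.69573]
  H  [-0.01329 +0.18255 +1.00000]
B = K⁻¹H; ‖b₁‖=1.001301, ‖b₂‖=1.001301; λ = 2/(‖b₁‖+‖b₂‖) = 0.998701, sign → tz>0 ⇒ λ=+0.998701
r₁ = λ·B[:,0] = (+0.93170,-0.36300,-0.01328); r₂ = λ·B[:,1] = (+0.35920,+0.91528,+0.18231)
r₃ = r₁×r₂ = (-0.05403,-0.17463,+0.98315); SVD([r₁ r₂ r₃]) → R = UVᵀ:
  R  [+0.93170 +0.35920 -0.05403]
  R  [-0.36300 +0.91528 -0.17463]
  R  [-0.01328 +0.18231 +0.98315]
t = (+0.23294, +0.12621, +0.99870) m
tr R = 2.830129; θ = arccos((tr R − 1)/2) = 0.415129 rad = 23.785°
axis k = ((R−Rᵀ)₃₂, (R−Rᵀ)₁₃, (R−Rᵀ)₂₁) / (2 sinθ) = (+0.442515, -0.050522, -0.895337)
rvec = θ·k = (+0.183701, -0.020973, -0.371680)

rvec=(0.1837, -0.0210, -0.3717) tvec=(0.2329, 0.1262, 0.9987)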